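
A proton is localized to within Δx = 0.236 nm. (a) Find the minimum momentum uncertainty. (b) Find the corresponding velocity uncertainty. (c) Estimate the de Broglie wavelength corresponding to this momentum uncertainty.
(a) Δp_min = 2.234 × 10^-25 kg·m/s
(b) Δv_min = 133.578 m/s
(c) λ_dB = 2.966 nm

Step-by-step:

(a) From the uncertainty principle:
Δp_min = ℏ/(2Δx) = (1.055e-34 J·s)/(2 × 2.360e-10 m) = 2.234e-25 kg·m/s

(b) The velocity uncertainty:
Δv = Δp/m = (2.234e-25 kg·m/s)/(1.673e-27 kg) = 1.336e+02 m/s = 133.578 m/s

(c) The de Broglie wavelength for this momentum:
λ = h/p = (6.626e-34 J·s)/(2.234e-25 kg·m/s) = 2.966e-09 m = 2.966 nm

Note: The de Broglie wavelength is comparable to the localization size, as expected from wave-particle duality.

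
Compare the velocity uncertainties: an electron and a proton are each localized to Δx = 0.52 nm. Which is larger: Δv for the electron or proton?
The electron has the larger minimum velocity uncertainty, by a ratio of 1836.2.

For both particles, Δp_min = ℏ/(2Δx) = 1.014e-25 kg·m/s (same for both).

The velocity uncertainty is Δv = Δp/m:
- electron: Δv = 1.014e-25 / 9.109e-31 = 1.113e+05 m/s = 111.315 km/s
- proton: Δv = 1.014e-25 / 1.673e-27 = 6.062e+01 m/s = 60.624 m/s

Ratio: 1.113e+05 / 6.062e+01 = 1836.2

The lighter particle has larger velocity uncertainty because Δv ∝ 1/m.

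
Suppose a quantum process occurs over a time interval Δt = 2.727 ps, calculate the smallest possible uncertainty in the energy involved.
120.684 μeV

Using the energy-time uncertainty principle:
ΔEΔt ≥ ℏ/2

The minimum uncertainty in energy is:
ΔE_min = ℏ/(2Δt)
ΔE_min = (1.055e-34 J·s) / (2 × 2.727e-12 s)
ΔE_min = 1.934e-23 J = 120.684 μeV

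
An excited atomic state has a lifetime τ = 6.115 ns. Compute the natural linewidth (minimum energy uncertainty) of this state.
53.819 neV

Using the energy-time uncertainty principle:
ΔEΔt ≥ ℏ/2

The lifetime τ represents the time uncertainty Δt.
The natural linewidth (minimum energy uncertainty) is:

ΔE = ℏ/(2τ)
ΔE = (1.055e-34 J·s) / (2 × 6.115e-09 s)
ΔE = 8.623e-27 J = 53.819 neV

This natural linewidth limits the precision of spectroscopic measurements.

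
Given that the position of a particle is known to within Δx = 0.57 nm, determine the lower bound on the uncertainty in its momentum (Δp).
9.251 × 10^-26 kg·m/s

Using the Heisenberg uncertainty principle:
ΔxΔp ≥ ℏ/2

The minimum uncertainty in momentum is:
Δp_min = ℏ/(2Δx)
Δp_min = (1.055e-34 J·s) / (2 × 5.700e-10 m)
Δp_min = 9.251e-26 kg·m/s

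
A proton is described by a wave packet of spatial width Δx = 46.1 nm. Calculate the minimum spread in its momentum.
1.144 × 10^-27 kg·m/s

For a wave packet, the spatial width Δx and momentum spread Δp are related by the uncertainty principle:
ΔxΔp ≥ ℏ/2

The minimum momentum spread is:
Δp_min = ℏ/(2Δx)
Δp_min = (1.055e-34 J·s) / (2 × 4.610e-08 m)
Δp_min = 1.144e-27 kg·m/s

A wave packet cannot have both a well-defined position and well-defined momentum.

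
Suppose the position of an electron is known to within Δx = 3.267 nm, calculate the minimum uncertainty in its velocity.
17.718 km/s

Using the Heisenberg uncertainty principle and Δp = mΔv:
ΔxΔp ≥ ℏ/2
Δx(mΔv) ≥ ℏ/2

The minimum uncertainty in velocity is:
Δv_min = ℏ/(2mΔx)
Δv_min = (1.055e-34 J·s) / (2 × 9.109e-31 kg × 3.267e-09 m)
Δv_min = 1.772e+04 m/s = 17.718 km/s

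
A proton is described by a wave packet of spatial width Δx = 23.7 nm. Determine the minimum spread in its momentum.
2.225 × 10^-27 kg·m/s

For a wave packet, the spatial width Δx and momentum spread Δp are related by the uncertainty principle:
ΔxΔp ≥ ℏ/2

The minimum momentum spread is:
Δp_min = ℏ/(2Δx)
Δp_min = (1.055e-34 J·s) / (2 × 2.370e-08 m)
Δp_min = 2.225e-27 kg·m/s

A wave packet cannot have both a well-defined position and well-defined momentum.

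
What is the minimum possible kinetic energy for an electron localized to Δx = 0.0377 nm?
6.702 eV

Localizing a particle requires giving it sufficient momentum uncertainty:

1. From uncertainty principle: Δp ≥ ℏ/(2Δx)
   Δp_min = (1.055e-34 J·s) / (2 × 3.770e-11 m)
   Δp_min = 1.399e-24 kg·m/s

2. This momentum uncertainty corresponds to kinetic energy:
   KE ≈ (Δp)²/(2m) = (1.399e-24)²/(2 × 9.109e-31 kg)
   KE = 1.074e-18 J = 6.702 eV

Tighter localization requires more energy.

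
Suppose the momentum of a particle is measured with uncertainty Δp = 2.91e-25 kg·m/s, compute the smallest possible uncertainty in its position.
181.198 pm

Using the Heisenberg uncertainty principle:
ΔxΔp ≥ ℏ/2

The minimum uncertainty in position is:
Δx_min = ℏ/(2Δp)
Δx_min = (1.055e-34 J·s) / (2 × 2.910e-25 kg·m/s)
Δx_min = 1.812e-10 m = 181.198 pm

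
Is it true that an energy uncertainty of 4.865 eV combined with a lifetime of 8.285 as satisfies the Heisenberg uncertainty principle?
No, it violates the uncertainty relation.

Calculate the product ΔEΔt:
ΔE = 4.865 eV = 7.795e-19 J
ΔEΔt = (7.795e-19 J) × (8.285e-18 s)
ΔEΔt = 6.458e-36 J·s

Compare to the minimum allowed value ℏ/2:
ℏ/2 = 5.273e-35 J·s

Since ΔEΔt = 6.458e-36 J·s < 5.273e-35 J·s = ℏ/2,
this violates the uncertainty relation.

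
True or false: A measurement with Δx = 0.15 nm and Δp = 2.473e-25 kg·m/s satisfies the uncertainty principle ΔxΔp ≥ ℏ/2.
No, it violates the uncertainty principle (impossible measurement).

Calculate the product ΔxΔp:
ΔxΔp = (1.500e-10 m) × (2.473e-25 kg·m/s)
ΔxΔp = 3.709e-35 J·s

Compare to the minimum allowed value ℏ/2:
ℏ/2 = 5.273e-35 J·s

Since ΔxΔp = 3.709e-35 J·s < 5.273e-35 J·s = ℏ/2,
the measurement violates the uncertainty principle.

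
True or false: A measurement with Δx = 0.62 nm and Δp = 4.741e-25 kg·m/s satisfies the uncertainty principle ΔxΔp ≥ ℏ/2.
Yes, it satisfies the uncertainty principle.

Calculate the product ΔxΔp:
ΔxΔp = (6.200e-10 m) × (4.741e-25 kg·m/s)
ΔxΔp = 2.939e-34 J·s

Compare to the minimum allowed value ℏ/2:
ℏ/2 = 5.273e-35 J·s

Since ΔxΔp = 2.939e-34 J·s ≥ 5.273e-35 J·s = ℏ/2,
the measurement satisfies the uncertainty principle.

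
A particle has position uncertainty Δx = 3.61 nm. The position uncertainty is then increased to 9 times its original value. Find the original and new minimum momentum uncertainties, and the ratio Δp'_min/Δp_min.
Original Δp_min = 1.461 × 10^-26 kg·m/s; new Δp'_min = 1.623 × 10^-27 kg·m/s; ratio Δp'_min/Δp_min = 1/9.

From the uncertainty principle ΔxΔp ≥ ℏ/2, the minimum momentum uncertainty is Δp_min = ℏ/(2Δx).

Original (Δx = 3.61 nm = 3.610e-09 m):
Δp_min = (1.055e-34 J·s)/(2 × 3.610e-09 m) = 1.461e-26 kg·m/s

When Δx → 9Δx:
Δp'_min = ℏ/(2 × 9Δx) = (1/9) × ℏ/(2Δx) = (1/9) × Δp_min
Δp'_min = 1/9 × 1.461e-26 kg·m/s = 1.623e-27 kg·m/s

Since Δp_min ∝ 1/Δx, when Δx is increased to 9 times its original value, Δp_min decreases to 1/9 of its original value.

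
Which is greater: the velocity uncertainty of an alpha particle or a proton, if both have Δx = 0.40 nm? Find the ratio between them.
The proton has the larger minimum velocity uncertainty, by a ratio of 4.0.

For both particles, Δp_min = ℏ/(2Δx) = 1.318e-25 kg·m/s (same for both).

The velocity uncertainty is Δv = Δp/m:
- alpha particle: Δv = 1.318e-25 / 6.645e-27 = 1.984e+01 m/s = 19.839 m/s
- proton: Δv = 1.318e-25 / 1.673e-27 = 7.881e+01 m/s = 78.811 m/s

Ratio: 7.881e+01 / 1.984e+01 = 4.0

The lighter particle has larger velocity uncertainty because Δv ∝ 1/m.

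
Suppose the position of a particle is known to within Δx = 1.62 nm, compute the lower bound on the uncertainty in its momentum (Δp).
3.255 × 10^-26 kg·m/s

Using the Heisenberg uncertainty principle:
ΔxΔp ≥ ℏ/2

The minimum uncertainty in momentum is:
Δp_min = ℏ/(2Δx)
Δp_min = (1.055e-34 J·s) / (2 × 1.620e-09 m)
Δp_min = 3.255e-26 kg·m/s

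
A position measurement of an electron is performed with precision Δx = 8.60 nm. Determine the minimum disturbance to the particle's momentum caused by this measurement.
6.131 × 10^-27 kg·m/s

The uncertainty principle implies that measuring position disturbs momentum:
ΔxΔp ≥ ℏ/2

When we measure position with precision Δx, we necessarily introduce a momentum uncertainty:
Δp ≥ ℏ/(2Δx)
Δp_min = (1.055e-34 J·s) / (2 × 8.600e-09 m)
Δp_min = 6.131e-27 kg·m/s

The more precisely we measure position, the greater the momentum disturbance.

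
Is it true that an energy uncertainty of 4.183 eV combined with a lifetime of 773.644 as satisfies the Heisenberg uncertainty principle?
Yes, it satisfies the uncertainty relation.

Calculate the product ΔEΔt:
ΔE = 4.183 eV = 6.702e-19 J
ΔEΔt = (6.702e-19 J) × (7.736e-16 s)
ΔEΔt = 5.185e-34 J·s

Compare to the minimum allowed value ℏ/2:
ℏ/2 = 5.273e-35 J·s

Since ΔEΔt = 5.185e-34 J·s ≥ 5.273e-35 J·s = ℏ/2,
this satisfies the uncertainty relation.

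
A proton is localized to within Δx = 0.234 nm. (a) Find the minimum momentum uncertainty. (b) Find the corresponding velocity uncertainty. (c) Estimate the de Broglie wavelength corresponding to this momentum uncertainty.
(a) Δp_min = 2.253 × 10^-25 kg·m/s
(b) Δv_min = 134.720 m/s
(c) λ_dB = 2.941 nm

Step-by-step:

(a) From the uncertainty principle:
Δp_min = ℏ/(2Δx) = (1.055e-34 J·s)/(2 × 2.340e-10 m) = 2.253e-25 kg·m/s

(b) The velocity uncertainty:
Δv = Δp/m = (2.253e-25 kg·m/s)/(1.673e-27 kg) = 1.347e+02 m/s = 134.720 m/s

(c) The de Broglie wavelength for this momentum:
λ = h/p = (6.626e-34 J·s)/(2.253e-25 kg·m/s) = 2.941e-09 m = 2.941 nm

Note: The de Broglie wavelength is comparable to the localization size, as expected from wave-particle duality.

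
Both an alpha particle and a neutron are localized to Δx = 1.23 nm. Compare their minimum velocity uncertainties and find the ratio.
The neutron has the larger minimum velocity uncertainty, by a ratio of 4.0.

For both particles, Δp_min = ℏ/(2Δx) = 4.287e-26 kg·m/s (same for both).

The velocity uncertainty is Δv = Δp/m:
- alpha particle: Δv = 4.287e-26 / 6.645e-27 = 6.452e+00 m/s = 6.452 m/s
- neutron: Δv = 4.287e-26 / 1.675e-27 = 2.559e+01 m/s = 25.594 m/s

Ratio: 2.559e+01 / 6.452e+00 = 4.0

The lighter particle has larger velocity uncertainty because Δv ∝ 1/m.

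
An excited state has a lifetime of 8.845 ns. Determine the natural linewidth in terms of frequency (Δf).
8.997 MHz

Using the energy-time uncertainty principle and E = hf:
ΔEΔt ≥ ℏ/2
hΔf·Δt ≥ ℏ/2

The minimum frequency uncertainty is:
Δf = ℏ/(2hτ) = 1/(4πτ)
Δf = 1/(4π × 8.845e-09 s)
Δf = 8.997e+06 Hz = 8.997 MHz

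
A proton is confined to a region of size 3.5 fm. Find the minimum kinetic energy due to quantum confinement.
423.466 keV

Using the uncertainty principle:

1. Position uncertainty: Δx ≈ 3.500e-15 m
2. Minimum momentum uncertainty: Δp = ℏ/(2Δx) = 1.507e-20 kg·m/s
3. Minimum kinetic energy:
   KE = (Δp)²/(2m) = (1.507e-20)²/(2 × 1.673e-27 kg)
   KE = 6.785e-14 J = 423.466 keV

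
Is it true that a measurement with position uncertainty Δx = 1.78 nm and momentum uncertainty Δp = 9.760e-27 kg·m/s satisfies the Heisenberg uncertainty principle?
No, it violates the uncertainty principle (impossible measurement).

Calculate the product ΔxΔp:
ΔxΔp = (1.780e-09 m) × (9.760e-27 kg·m/s)
ΔxΔp = 1.737e-35 J·s

Compare to the minimum allowed value ℏ/2:
ℏ/2 = 5.273e-35 J·s

Since ΔxΔp = 1.737e-35 J·s < 5.273e-35 J·s = ℏ/2,
the measurement violates the uncertainty principle.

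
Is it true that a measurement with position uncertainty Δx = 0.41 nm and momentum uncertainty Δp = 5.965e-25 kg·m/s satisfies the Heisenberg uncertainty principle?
Yes, it satisfies the uncertainty principle.

Calculate the product ΔxΔp:
ΔxΔp = (4.100e-10 m) × (5.965e-25 kg·m/s)
ΔxΔp = 2.446e-34 J·s

Compare to the minimum allowed value ℏ/2:
ℏ/2 = 5.273e-35 J·s

Since ΔxΔp = 2.446e-34 J·s ≥ 5.273e-35 J·s = ℏ/2,
the measurement satisfies the uncertainty principle.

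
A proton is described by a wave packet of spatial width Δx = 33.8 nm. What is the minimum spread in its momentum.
1.560 × 10^-27 kg·m/s

For a wave packet, the spatial width Δx and momentum spread Δp are related by the uncertainty principle:
ΔxΔp ≥ ℏ/2

The minimum momentum spread is:
Δp_min = ℏ/(2Δx)
Δp_min = (1.055e-34 J·s) / (2 × 3.380e-08 m)
Δp_min = 1.560e-27 kg·m/s

A wave packet cannot have both a well-defined position and well-defined momentum.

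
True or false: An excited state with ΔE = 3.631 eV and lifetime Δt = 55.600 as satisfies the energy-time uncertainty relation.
No, it violates the uncertainty relation.

Calculate the product ΔEΔt:
ΔE = 3.631 eV = 5.818e-19 J
ΔEΔt = (5.818e-19 J) × (5.560e-17 s)
ΔEΔt = 3.235e-35 J·s

Compare to the minimum allowed value ℏ/2:
ℏ/2 = 5.273e-35 J·s

Since ΔEΔt = 3.235e-35 J·s < 5.273e-35 J·s = ℏ/2,
this violates the uncertainty relation.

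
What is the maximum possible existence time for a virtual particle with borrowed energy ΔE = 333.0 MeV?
9.883 × 10^-25 s

Using the energy-time uncertainty principle:
ΔEΔt ≥ ℏ/2

For a virtual particle borrowing energy ΔE, the maximum lifetime is:
Δt_max = ℏ/(2ΔE)

Converting energy:
ΔE = 333.0 MeV = 5.335e-11 J

Δt_max = (1.055e-34 J·s) / (2 × 5.335e-11 J)
Δt_max = 9.883e-25 s = 9.883 × 10^-25 s

Virtual particles with higher borrowed energy exist for shorter times.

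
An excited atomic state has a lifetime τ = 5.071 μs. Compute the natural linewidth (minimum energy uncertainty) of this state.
64.900 peV

Using the energy-time uncertainty principle:
ΔEΔt ≥ ℏ/2

The lifetime τ represents the time uncertainty Δt.
The natural linewidth (minimum energy uncertainty) is:

ΔE = ℏ/(2τ)
ΔE = (1.055e-34 J·s) / (2 × 5.071e-06 s)
ΔE = 1.040e-29 J = 64.900 peV

This natural linewidth limits the precision of spectroscopic measurements.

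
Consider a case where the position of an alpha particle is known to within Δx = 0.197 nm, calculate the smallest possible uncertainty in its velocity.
40.282 m/s

Using the Heisenberg uncertainty principle and Δp = mΔv:
ΔxΔp ≥ ℏ/2
Δx(mΔv) ≥ ℏ/2

The minimum uncertainty in velocity is:
Δv_min = ℏ/(2mΔx)
Δv_min = (1.055e-34 J·s) / (2 × 6.645e-27 kg × 1.970e-10 m)
Δv_min = 4.028e+01 m/s = 40.282 m/s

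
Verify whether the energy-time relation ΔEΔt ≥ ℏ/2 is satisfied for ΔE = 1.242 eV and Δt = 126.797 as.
No, it violates the uncertainty relation.

Calculate the product ΔEΔt:
ΔE = 1.242 eV = 1.990e-19 J
ΔEΔt = (1.990e-19 J) × (1.268e-16 s)
ΔEΔt = 2.523e-35 J·s

Compare to the minimum allowed value ℏ/2:
ℏ/2 = 5.273e-35 J·s

Since ΔEΔt = 2.523e-35 J·s < 5.273e-35 J·s = ℏ/2,
this violates the uncertainty relation.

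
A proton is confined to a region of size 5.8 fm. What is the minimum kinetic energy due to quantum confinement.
154.205 keV

Using the uncertainty principle:

1. Position uncertainty: Δx ≈ 5.800e-15 m
2. Minimum momentum uncertainty: Δp = ℏ/(2Δx) = 9.091e-21 kg·m/s
3. Minimum kinetic energy:
   KE = (Δp)²/(2m) = (9.091e-21)²/(2 × 1.673e-27 kg)
   KE = 2.471e-14 J = 154.205 keV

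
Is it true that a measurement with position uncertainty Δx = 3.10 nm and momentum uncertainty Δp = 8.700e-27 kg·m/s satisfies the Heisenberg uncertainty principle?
No, it violates the uncertainty principle (impossible measurement).

Calculate the product ΔxΔp:
ΔxΔp = (3.100e-09 m) × (8.700e-27 kg·m/s)
ΔxΔp = 2.697e-35 J·s

Compare to the minimum allowed value ℏ/2:
ℏ/2 = 5.273e-35 J·s

Since ΔxΔp = 2.697e-35 J·s < 5.273e-35 J·s = ℏ/2,
the measurement violates the uncertainty principle.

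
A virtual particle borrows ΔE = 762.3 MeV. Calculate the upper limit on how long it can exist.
4.317 × 10^-25 s

Using the energy-time uncertainty principle:
ΔEΔt ≥ ℏ/2

For a virtual particle borrowing energy ΔE, the maximum lifetime is:
Δt_max = ℏ/(2ΔE)

Converting energy:
ΔE = 762.3 MeV = 1.221e-10 J

Δt_max = (1.055e-34 J·s) / (2 × 1.221e-10 J)
Δt_max = 4.317e-25 s = 4.317 × 10^-25 s

Virtual particles with higher borrowed energy exist for shorter times.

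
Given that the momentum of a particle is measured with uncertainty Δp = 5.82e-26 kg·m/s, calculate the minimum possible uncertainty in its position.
905.990 pm

Using the Heisenberg uncertainty principle:
ΔxΔp ≥ ℏ/2

The minimum uncertainty in position is:
Δx_min = ℏ/(2Δp)
Δx_min = (1.055e-34 J·s) / (2 × 5.820e-26 kg·m/s)
Δx_min = 9.060e-10 m = 905.990 pm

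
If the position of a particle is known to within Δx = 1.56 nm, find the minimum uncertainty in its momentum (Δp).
3.380 × 10^-26 kg·m/s

Using the Heisenberg uncertainty principle:
ΔxΔp ≥ ℏ/2

The minimum uncertainty in momentum is:
Δp_min = ℏ/(2Δx)
Δp_min = (1.055e-34 J·s) / (2 × 1.560e-09 m)
Δp_min = 3.380e-26 kg·m/s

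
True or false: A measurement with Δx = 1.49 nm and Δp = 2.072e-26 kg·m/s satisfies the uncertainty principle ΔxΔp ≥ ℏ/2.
No, it violates the uncertainty principle (impossible measurement).

Calculate the product ΔxΔp:
ΔxΔp = (1.490e-09 m) × (2.072e-26 kg·m/s)
ΔxΔp = 3.087e-35 J·s

Compare to the minimum allowed value ℏ/2:
ℏ/2 = 5.273e-35 J·s

Since ΔxΔp = 3.087e-35 J·s < 5.273e-35 J·s = ℏ/2,
the measurement violates the uncertainty principle.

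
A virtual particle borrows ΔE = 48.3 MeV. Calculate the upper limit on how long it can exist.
6.814 ys

Using the energy-time uncertainty principle:
ΔEΔt ≥ ℏ/2

For a virtual particle borrowing energy ΔE, the maximum lifetime is:
Δt_max = ℏ/(2ΔE)

Converting energy:
ΔE = 48.3 MeV = 7.739e-12 J

Δt_max = (1.055e-34 J·s) / (2 × 7.739e-12 J)
Δt_max = 6.814e-24 s = 6.814 ys

Virtual particles with higher borrowed energy exist for shorter times.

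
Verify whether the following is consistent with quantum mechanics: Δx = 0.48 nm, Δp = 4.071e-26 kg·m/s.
No, it violates the uncertainty principle (impossible measurement).

Calculate the product ΔxΔp:
ΔxΔp = (4.800e-10 m) × (4.071e-26 kg·m/s)
ΔxΔp = 1.954e-35 J·s

Compare to the minimum allowed value ℏ/2:
ℏ/2 = 5.273e-35 J·s

Since ΔxΔp = 1.954e-35 J·s < 5.273e-35 J·s = ℏ/2,
the measurement violates the uncertainty principle.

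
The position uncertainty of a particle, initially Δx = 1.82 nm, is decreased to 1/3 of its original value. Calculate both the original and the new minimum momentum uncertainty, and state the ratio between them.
Original Δp_min = 2.897 × 10^-26 kg·m/s; new Δp'_min = 8.692 × 10^-26 kg·m/s; ratio Δp'_min/Δp_min = 3.

From the uncertainty principle ΔxΔp ≥ ℏ/2, the minimum momentum uncertainty is Δp_min = ℏ/(2Δx).

Original (Δx = 1.82 nm = 1.820e-09 m):
Δp_min = (1.055e-34 J·s)/(2 × 1.820e-09 m) = 2.897e-26 kg·m/s

When Δx → (1/3)Δx:
Δp'_min = ℏ/(2 × (1/3)Δx) = 3 × ℏ/(2Δx) = 3 × Δp_min
Δp'_min = 3 × 2.897e-26 kg·m/s = 8.692e-26 kg·m/s

Since Δp_min ∝ 1/Δx, when Δx is decreased to 1/3 of its original value, Δp_min increases to 3 times its original value.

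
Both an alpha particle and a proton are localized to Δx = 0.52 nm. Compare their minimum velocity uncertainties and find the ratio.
The proton has the larger minimum velocity uncertainty, by a ratio of 4.0.

For both particles, Δp_min = ℏ/(2Δx) = 1.014e-25 kg·m/s (same for both).

The velocity uncertainty is Δv = Δp/m:
- alpha particle: Δv = 1.014e-25 / 6.645e-27 = 1.526e+01 m/s = 15.261 m/s
- proton: Δv = 1.014e-25 / 1.673e-27 = 6.062e+01 m/s = 60.624 m/s

Ratio: 6.062e+01 / 1.526e+01 = 4.0

The lighter particle has larger velocity uncertainty because Δv ∝ 1/m.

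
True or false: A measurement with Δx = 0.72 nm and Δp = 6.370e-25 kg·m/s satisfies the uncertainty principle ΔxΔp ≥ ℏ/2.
Yes, it satisfies the uncertainty principle.

Calculate the product ΔxΔp:
ΔxΔp = (7.200e-10 m) × (6.370e-25 kg·m/s)
ΔxΔp = 4.586e-34 J·s

Compare to the minimum allowed value ℏ/2:
ℏ/2 = 5.273e-35 J·s

Since ΔxΔp = 4.586e-34 J·s ≥ 5.273e-35 J·s = ℏ/2,
the measurement satisfies the uncertainty principle.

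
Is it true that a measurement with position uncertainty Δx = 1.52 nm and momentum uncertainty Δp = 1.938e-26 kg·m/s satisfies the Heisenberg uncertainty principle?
No, it violates the uncertainty principle (impossible measurement).

Calculate the product ΔxΔp:
ΔxΔp = (1.520e-09 m) × (1.938e-26 kg·m/s)
ΔxΔp = 2.946e-35 J·s

Compare to the minimum allowed value ℏ/2:
ℏ/2 = 5.273e-35 J·s

Since ΔxΔp = 2.946e-35 J·s < 5.273e-35 J·s = ℏ/2,
the measurement violates the uncertainty principle.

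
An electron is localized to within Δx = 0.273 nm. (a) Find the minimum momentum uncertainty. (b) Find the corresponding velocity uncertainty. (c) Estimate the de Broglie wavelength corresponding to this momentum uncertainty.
(a) Δp_min = 1.931 × 10^-25 kg·m/s
(b) Δv_min = 212.029 km/s
(c) λ_dB = 3.431 nm

Step-by-step:

(a) From the uncertainty principle:
Δp_min = ℏ/(2Δx) = (1.055e-34 J·s)/(2 × 2.730e-10 m) = 1.931e-25 kg·m/s

(b) The velocity uncertainty:
Δv = Δp/m = (1.931e-25 kg·m/s)/(9.109e-31 kg) = 2.120e+05 m/s = 212.029 km/s

(c) The de Broglie wavelength for this momentum:
λ = h/p = (6.626e-34 J·s)/(1.931e-25 kg·m/s) = 3.431e-09 m = 3.431 nm

Note: The de Broglie wavelength is comparable to the localization size, as expected from wave-particle duality.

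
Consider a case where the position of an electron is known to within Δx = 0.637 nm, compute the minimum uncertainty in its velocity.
90.869 km/s

Using the Heisenberg uncertainty principle and Δp = mΔv:
ΔxΔp ≥ ℏ/2
Δx(mΔv) ≥ ℏ/2

The minimum uncertainty in velocity is:
Δv_min = ℏ/(2mΔx)
Δv_min = (1.055e-34 J·s) / (2 × 9.109e-31 kg × 6.370e-10 m)
Δv_min = 9.087e+04 m/s = 90.869 km/s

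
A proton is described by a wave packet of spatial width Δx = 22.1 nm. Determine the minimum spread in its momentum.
2.386 × 10^-27 kg·m/s

For a wave packet, the spatial width Δx and momentum spread Δp are related by the uncertainty principle:
ΔxΔp ≥ ℏ/2

The minimum momentum spread is:
Δp_min = ℏ/(2Δx)
Δp_min = (1.055e-34 J·s) / (2 × 2.210e-08 m)
Δp_min = 2.386e-27 kg·m/s

A wave packet cannot have both a well-defined position and well-defined momentum.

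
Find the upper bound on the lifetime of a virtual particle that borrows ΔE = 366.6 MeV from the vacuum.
8.977 × 10^-25 s

Using the energy-time uncertainty principle:
ΔEΔt ≥ ℏ/2

For a virtual particle borrowing energy ΔE, the maximum lifetime is:
Δt_max = ℏ/(2ΔE)

Converting energy:
ΔE = 366.6 MeV = 5.874e-11 J

Δt_max = (1.055e-34 J·s) / (2 × 5.874e-11 J)
Δt_max = 8.977e-25 s = 8.977 × 10^-25 s

Virtual particles with higher borrowed energy exist for shorter times.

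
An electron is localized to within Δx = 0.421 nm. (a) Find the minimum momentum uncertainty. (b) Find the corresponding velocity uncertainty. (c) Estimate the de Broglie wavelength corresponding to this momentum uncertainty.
(a) Δp_min = 1.252 × 10^-25 kg·m/s
(b) Δv_min = 137.491 km/s
(c) λ_dB = 5.290 nm

Step-by-step:

(a) From the uncertainty principle:
Δp_min = ℏ/(2Δx) = (1.055e-34 J·s)/(2 × 4.210e-10 m) = 1.252e-25 kg·m/s

(b) The velocity uncertainty:
Δv = Δp/m = (1.252e-25 kg·m/s)/(9.109e-31 kg) = 1.375e+05 m/s = 137.491 km/s

(c) The de Broglie wavelength for this momentum:
λ = h/p = (6.626e-34 J·s)/(1.252e-25 kg·m/s) = 5.290e-09 m = 5.290 nm

Note: The de Broglie wavelength is comparable to the localization size, as expected from wave-particle duality.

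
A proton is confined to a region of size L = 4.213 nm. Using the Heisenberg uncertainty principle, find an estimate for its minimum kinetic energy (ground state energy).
292.261 neV

Using the uncertainty principle to estimate ground state energy:

1. The position uncertainty is approximately the confinement size:
   Δx ≈ L = 4.213e-09 m

2. From ΔxΔp ≥ ℏ/2, the minimum momentum uncertainty is:
   Δp ≈ ℏ/(2L) = 1.252e-26 kg·m/s

3. The kinetic energy is approximately:
   KE ≈ (Δp)²/(2m) = (1.252e-26)²/(2 × 1.673e-27 kg)
   KE ≈ 4.683e-26 J = 292.261 neV

This is an order-of-magnitude estimate of the ground state energy.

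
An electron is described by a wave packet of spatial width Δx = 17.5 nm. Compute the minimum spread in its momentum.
3.013 × 10^-27 kg·m/s

For a wave packet, the spatial width Δx and momentum spread Δp are related by the uncertainty principle:
ΔxΔp ≥ ℏ/2

The minimum momentum spread is:
Δp_min = ℏ/(2Δx)
Δp_min = (1.055e-34 J·s) / (2 × 1.750e-08 m)
Δp_min = 3.013e-27 kg·m/s

A wave packet cannot have both a well-defined position and well-defined momentum.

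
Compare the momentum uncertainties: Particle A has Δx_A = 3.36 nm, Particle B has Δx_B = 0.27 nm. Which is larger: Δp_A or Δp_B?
Particle B has the larger minimum momentum uncertainty, by a factor of 12.44.

For each particle, the minimum momentum uncertainty is Δp_min = ℏ/(2Δx):

Particle A: Δp_A = ℏ/(2×3.360e-09 m) = 1.569e-26 kg·m/s
Particle B: Δp_B = ℏ/(2×2.700e-10 m) = 1.953e-25 kg·m/s

Ratio: Δp_B/Δp_A = 12.44

Since Δp_min ∝ 1/Δx, the particle with smaller position uncertainty (B) has larger momentum uncertainty.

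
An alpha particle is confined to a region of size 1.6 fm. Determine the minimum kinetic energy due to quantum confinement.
510.081 keV

Using the uncertainty principle:

1. Position uncertainty: Δx ≈ 1.600e-15 m
2. Minimum momentum uncertainty: Δp = ℏ/(2Δx) = 3.296e-20 kg·m/s
3. Minimum kinetic energy:
   KE = (Δp)²/(2m) = (3.296e-20)²/(2 × 6.645e-27 kg)
   KE = 8.172e-14 J = 510.081 keV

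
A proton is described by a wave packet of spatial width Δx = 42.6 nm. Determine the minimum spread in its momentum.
1.238 × 10^-27 kg·m/s

For a wave packet, the spatial width Δx and momentum spread Δp are related by the uncertainty principle:
ΔxΔp ≥ ℏ/2

The minimum momentum spread is:
Δp_min = ℏ/(2Δx)
Δp_min = (1.055e-34 J·s) / (2 × 4.260e-08 m)
Δp_min = 1.238e-27 kg·m/s

A wave packet cannot have both a well-defined position and well-defined momentum.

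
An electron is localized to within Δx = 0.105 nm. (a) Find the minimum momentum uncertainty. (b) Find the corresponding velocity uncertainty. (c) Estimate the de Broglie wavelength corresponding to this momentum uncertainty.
(a) Δp_min = 5.022 × 10^-25 kg·m/s
(b) Δv_min = 551.274 km/s
(c) λ_dB = 1.319 nm

Step-by-step:

(a) From the uncertainty principle:
Δp_min = ℏ/(2Δx) = (1.055e-34 J·s)/(2 × 1.050e-10 m) = 5.022e-25 kg·m/s

(b) The velocity uncertainty:
Δv = Δp/m = (5.022e-25 kg·m/s)/(9.109e-31 kg) = 5.513e+05 m/s = 551.274 km/s

(c) The de Broglie wavelength for this momentum:
λ = h/p = (6.626e-34 J·s)/(5.022e-25 kg·m/s) = 1.319e-09 m = 1.319 nm

Note: The de Broglie wavelength is comparable to the localization size, as expected from wave-particle duality.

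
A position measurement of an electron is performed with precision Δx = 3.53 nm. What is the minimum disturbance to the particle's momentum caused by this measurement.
1.494 × 10^-26 kg·m/s

The uncertainty principle implies that measuring position disturbs momentum:
ΔxΔp ≥ ℏ/2

When we measure position with precision Δx, we necessarily introduce a momentum uncertainty:
Δp ≥ ℏ/(2Δx)
Δp_min = (1.055e-34 J·s) / (2 × 3.530e-09 m)
Δp_min = 1.494e-26 kg·m/s

The more precisely we measure position, the greater the momentum disturbance.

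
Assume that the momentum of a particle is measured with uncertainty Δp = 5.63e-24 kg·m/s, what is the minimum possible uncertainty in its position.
9.366 pm

Using the Heisenberg uncertainty principle:
ΔxΔp ≥ ℏ/2

The minimum uncertainty in position is:
Δx_min = ℏ/(2Δp)
Δx_min = (1.055e-34 J·s) / (2 × 5.630e-24 kg·m/s)
Δx_min = 9.366e-12 m = 9.366 pm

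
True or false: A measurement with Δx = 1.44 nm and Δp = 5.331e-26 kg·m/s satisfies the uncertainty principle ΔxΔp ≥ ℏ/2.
Yes, it satisfies the uncertainty principle.

Calculate the product ΔxΔp:
ΔxΔp = (1.440e-09 m) × (5.331e-26 kg·m/s)
ΔxΔp = 7.677e-35 J·s

Compare to the minimum allowed value ℏ/2:
ℏ/2 = 5.273e-35 J·s

Since ΔxΔp = 7.677e-35 J·s ≥ 5.273e-35 J·s = ℏ/2,
the measurement satisfies the uncertainty principle.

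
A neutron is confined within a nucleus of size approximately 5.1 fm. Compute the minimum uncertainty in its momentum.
1.034 × 10^-20 kg·m/s

Using the Heisenberg uncertainty principle:
ΔxΔp ≥ ℏ/2

With Δx ≈ L = 5.100e-15 m (the confinement size):
Δp_min = ℏ/(2Δx)
Δp_min = (1.055e-34 J·s) / (2 × 5.100e-15 m)
Δp_min = 1.034e-20 kg·m/s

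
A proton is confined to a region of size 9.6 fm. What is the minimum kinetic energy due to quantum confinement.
56.287 keV

Using the uncertainty principle:

1. Position uncertainty: Δx ≈ 9.600e-15 m
2. Minimum momentum uncertainty: Δp = ℏ/(2Δx) = 5.493e-21 kg·m/s
3. Minimum kinetic energy:
   KE = (Δp)²/(2m) = (5.493e-21)²/(2 × 1.673e-27 kg)
   KE = 9.018e-15 J = 56.287 keV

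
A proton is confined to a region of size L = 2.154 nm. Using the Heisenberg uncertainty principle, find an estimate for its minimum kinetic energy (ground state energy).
1.118 μeV

Using the uncertainty principle to estimate ground state energy:

1. The position uncertainty is approximately the confinement size:
   Δx ≈ L = 2.154e-09 m

2. From ΔxΔp ≥ ℏ/2, the minimum momentum uncertainty is:
   Δp ≈ ℏ/(2L) = 2.448e-26 kg·m/s

3. The kinetic energy is approximately:
   KE ≈ (Δp)²/(2m) = (2.448e-26)²/(2 × 1.673e-27 kg)
   KE ≈ 1.791e-25 J = 1.118 μeV

This is an order-of-magnitude estimate of the ground state energy.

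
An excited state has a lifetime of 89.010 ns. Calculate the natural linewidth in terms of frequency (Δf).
894.028 kHz

Using the energy-time uncertainty principle and E = hf:
ΔEΔt ≥ ℏ/2
hΔf·Δt ≥ ℏ/2

The minimum frequency uncertainty is:
Δf = ℏ/(2hτ) = 1/(4πτ)
Δf = 1/(4π × 8.901e-08 s)
Δf = 8.940e+05 Hz = 894.028 kHz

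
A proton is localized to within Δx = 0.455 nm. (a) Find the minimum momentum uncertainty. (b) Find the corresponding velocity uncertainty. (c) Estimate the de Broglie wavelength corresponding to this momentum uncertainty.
(a) Δp_min = 1.159 × 10^-25 kg·m/s
(b) Δv_min = 69.285 m/s
(c) λ_dB = 5.718 nm

Step-by-step:

(a) From the uncertainty principle:
Δp_min = ℏ/(2Δx) = (1.055e-34 J·s)/(2 × 4.550e-10 m) = 1.159e-25 kg·m/s

(b) The velocity uncertainty:
Δv = Δp/m = (1.159e-25 kg·m/s)/(1.673e-27 kg) = 6.928e+01 m/s = 69.285 m/s

(c) The de Broglie wavelength for this momentum:
λ = h/p = (6.626e-34 J·s)/(1.159e-25 kg·m/s) = 5.718e-09 m = 5.718 nm

Note: The de Broglie wavelength is comparable to the localization size, as expected from wave-particle duality.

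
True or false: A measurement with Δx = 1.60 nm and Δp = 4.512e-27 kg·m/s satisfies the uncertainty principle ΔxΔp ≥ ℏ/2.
No, it violates the uncertainty principle (impossible measurement).

Calculate the product ΔxΔp:
ΔxΔp = (1.600e-09 m) × (4.512e-27 kg·m/s)
ΔxΔp = 7.219e-36 J·s

Compare to the minimum allowed value ℏ/2:
ℏ/2 = 5.273e-35 J·s

Since ΔxΔp = 7.219e-36 J·s < 5.273e-35 J·s = ℏ/2,
the measurement violates the uncertainty principle.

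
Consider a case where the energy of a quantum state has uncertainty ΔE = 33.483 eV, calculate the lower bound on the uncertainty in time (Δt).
9.829 as

Using the energy-time uncertainty principle:
ΔEΔt ≥ ℏ/2

The minimum uncertainty in time is:
Δt_min = ℏ/(2ΔE)
Δt_min = (1.055e-34 J·s) / (2 × 5.365e-18 J)
Δt_min = 9.829e-18 s = 9.829 as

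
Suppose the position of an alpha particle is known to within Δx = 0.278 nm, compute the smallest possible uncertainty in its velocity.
28.545 m/s

Using the Heisenberg uncertainty principle and Δp = mΔv:
ΔxΔp ≥ ℏ/2
Δx(mΔv) ≥ ℏ/2

The minimum uncertainty in velocity is:
Δv_min = ℏ/(2mΔx)
Δv_min = (1.055e-34 J·s) / (2 × 6.645e-27 kg × 2.780e-10 m)
Δv_min = 2.854e+01 m/s = 28.545 m/s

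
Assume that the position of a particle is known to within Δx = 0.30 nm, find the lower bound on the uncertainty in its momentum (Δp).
1.758 × 10^-25 kg·m/s

Using the Heisenberg uncertainty principle:
ΔxΔp ≥ ℏ/2

The minimum uncertainty in momentum is:
Δp_min = ℏ/(2Δx)
Δp_min = (1.055e-34 J·s) / (2 × 3.000e-10 m)
Δp_min = 1.758e-25 kg·m/s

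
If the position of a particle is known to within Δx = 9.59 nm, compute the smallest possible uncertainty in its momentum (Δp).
5.498 × 10^-27 kg·m/s

Using the Heisenberg uncertainty principle:
ΔxΔp ≥ ℏ/2

The minimum uncertainty in momentum is:
Δp_min = ℏ/(2Δx)
Δp_min = (1.055e-34 J·s) / (2 × 9.590e-09 m)
Δp_min = 5.498e-27 kg·m/s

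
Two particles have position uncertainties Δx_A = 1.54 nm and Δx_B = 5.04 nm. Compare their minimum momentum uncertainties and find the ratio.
Particle A has the larger minimum momentum uncertainty, by a factor of 3.27.

For each particle, the minimum momentum uncertainty is Δp_min = ℏ/(2Δx):

Particle A: Δp_A = ℏ/(2×1.540e-09 m) = 3.424e-26 kg·m/s
Particle B: Δp_B = ℏ/(2×5.040e-09 m) = 1.046e-26 kg·m/s

Ratio: Δp_A/Δp_B = 3.27

Since Δp_min ∝ 1/Δx, the particle with smaller position uncertainty (A) has larger momentum uncertainty.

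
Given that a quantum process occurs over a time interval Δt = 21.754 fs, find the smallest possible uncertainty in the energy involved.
15.129 meV

Using the energy-time uncertainty principle:
ΔEΔt ≥ ℏ/2

The minimum uncertainty in energy is:
ΔE_min = ℏ/(2Δt)
ΔE_min = (1.055e-34 J·s) / (2 × 2.175e-14 s)
ΔE_min = 2.424e-21 J = 15.129 meV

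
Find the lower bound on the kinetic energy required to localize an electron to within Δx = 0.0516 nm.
3.577 eV

Localizing a particle requires giving it sufficient momentum uncertainty:

1. From uncertainty principle: Δp ≥ ℏ/(2Δx)
   Δp_min = (1.055e-34 J·s) / (2 × 5.160e-11 m)
   Δp_min = 1.022e-24 kg·m/s

2. This momentum uncertainty corresponds to kinetic energy:
   KE ≈ (Δp)²/(2m) = (1.022e-24)²/(2 × 9.109e-31 kg)
   KE = 5.732e-19 J = 3.577 eV

Tighter localization requires more energy.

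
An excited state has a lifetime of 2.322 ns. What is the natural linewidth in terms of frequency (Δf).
34.271 MHz

Using the energy-time uncertainty principle and E = hf:
ΔEΔt ≥ ℏ/2
hΔf·Δt ≥ ℏ/2

The minimum frequency uncertainty is:
Δf = ℏ/(2hτ) = 1/(4πτ)
Δf = 1/(4π × 2.322e-09 s)
Δf = 3.427e+07 Hz = 34.271 MHz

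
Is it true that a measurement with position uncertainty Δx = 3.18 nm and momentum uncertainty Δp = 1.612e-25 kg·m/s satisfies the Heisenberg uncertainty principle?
Yes, it satisfies the uncertainty principle.

Calculate the product ΔxΔp:
ΔxΔp = (3.180e-09 m) × (1.612e-25 kg·m/s)
ΔxΔp = 5.126e-34 J·s

Compare to the minimum allowed value ℏ/2:
ℏ/2 = 5.273e-35 J·s

Since ΔxΔp = 5.126e-34 J·s ≥ 5.273e-35 J·s = ℏ/2,
the measurement satisfies the uncertainty principle.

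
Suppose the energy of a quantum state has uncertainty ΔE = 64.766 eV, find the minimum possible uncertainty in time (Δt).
5.081 as

Using the energy-time uncertainty principle:
ΔEΔt ≥ ℏ/2

The minimum uncertainty in time is:
Δt_min = ℏ/(2ΔE)
Δt_min = (1.055e-34 J·s) / (2 × 1.038e-17 J)
Δt_min = 5.081e-18 s = 5.081 as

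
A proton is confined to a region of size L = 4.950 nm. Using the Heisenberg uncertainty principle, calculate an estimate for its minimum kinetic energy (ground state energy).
211.711 neV

Using the uncertainty principle to estimate ground state energy:

1. The position uncertainty is approximately the confinement size:
   Δx ≈ L = 4.950e-09 m

2. From ΔxΔp ≥ ℏ/2, the minimum momentum uncertainty is:
   Δp ≈ ℏ/(2L) = 1.065e-26 kg·m/s

3. The kinetic energy is approximately:
   KE ≈ (Δp)²/(2m) = (1.065e-26)²/(2 × 1.673e-27 kg)
   KE ≈ 3.392e-26 J = 211.711 neV

This is an order-of-magnitude estimate of the ground state energy.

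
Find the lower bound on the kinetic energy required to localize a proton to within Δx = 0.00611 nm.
138.954 meV

Localizing a particle requires giving it sufficient momentum uncertainty:

1. From uncertainty principle: Δp ≥ ℏ/(2Δx)
   Δp_min = (1.055e-34 J·s) / (2 × 6.110e-12 m)
   Δp_min = 8.630e-24 kg·m/s

2. This momentum uncertainty corresponds to kinetic energy:
   KE ≈ (Δp)²/(2m) = (8.630e-24)²/(2 × 1.673e-27 kg)
   KE = 2.226e-20 J = 138.954 meV

Tighter localization requires more energy.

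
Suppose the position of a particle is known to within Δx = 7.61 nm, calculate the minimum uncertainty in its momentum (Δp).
6.929 × 10^-27 kg·m/s

Using the Heisenberg uncertainty principle:
ΔxΔp ≥ ℏ/2

The minimum uncertainty in momentum is:
Δp_min = ℏ/(2Δx)
Δp_min = (1.055e-34 J·s) / (2 × 7.610e-09 m)
Δp_min = 6.929e-27 kg·m/s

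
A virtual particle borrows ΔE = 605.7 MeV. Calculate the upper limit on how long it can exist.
5.433 × 10^-25 s

Using the energy-time uncertainty principle:
ΔEΔt ≥ ℏ/2

For a virtual particle borrowing energy ΔE, the maximum lifetime is:
Δt_max = ℏ/(2ΔE)

Converting energy:
ΔE = 605.7 MeV = 9.704e-11 J

Δt_max = (1.055e-34 J·s) / (2 × 9.704e-11 J)
Δt_max = 5.433e-25 s = 5.433 × 10^-25 s

Virtual particles with higher borrowed energy exist for shorter times.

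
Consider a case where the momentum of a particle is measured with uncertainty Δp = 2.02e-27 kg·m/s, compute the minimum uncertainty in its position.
26.103 nm

Using the Heisenberg uncertainty principle:
ΔxΔp ≥ ℏ/2

The minimum uncertainty in position is:
Δx_min = ℏ/(2Δp)
Δx_min = (1.055e-34 J·s) / (2 × 2.020e-27 kg·m/s)
Δx_min = 2.610e-08 m = 26.103 nm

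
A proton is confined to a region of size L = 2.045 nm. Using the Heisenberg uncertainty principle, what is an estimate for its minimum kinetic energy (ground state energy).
1.240 μeV

Using the uncertainty principle to estimate ground state energy:

1. The position uncertainty is approximately the confinement size:
   Δx ≈ L = 2.045e-09 m

2. From ΔxΔp ≥ ℏ/2, the minimum momentum uncertainty is:
   Δp ≈ ℏ/(2L) = 2.578e-26 kg·m/s

3. The kinetic energy is approximately:
   KE ≈ (Δp)²/(2m) = (2.578e-26)²/(2 × 1.673e-27 kg)
   KE ≈ 1.987e-25 J = 1.240 μeV

This is an order-of-magnitude estimate of the ground state energy.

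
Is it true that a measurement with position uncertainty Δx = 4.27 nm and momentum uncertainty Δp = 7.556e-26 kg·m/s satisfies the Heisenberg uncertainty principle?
Yes, it satisfies the uncertainty principle.

Calculate the product ΔxΔp:
ΔxΔp = (4.270e-09 m) × (7.556e-26 kg·m/s)
ΔxΔp = 3.226e-34 J·s

Compare to the minimum allowed value ℏ/2:
ℏ/2 = 5.273e-35 J·s

Since ΔxΔp = 3.226e-34 J·s ≥ 5.273e-35 J·s = ℏ/2,
the measurement satisfies the uncertainty principle.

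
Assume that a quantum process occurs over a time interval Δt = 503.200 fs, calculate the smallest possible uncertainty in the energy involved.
654.026 μeV

Using the energy-time uncertainty principle:
ΔEΔt ≥ ℏ/2

The minimum uncertainty in energy is:
ΔE_min = ℏ/(2Δt)
ΔE_min = (1.055e-34 J·s) / (2 × 5.032e-13 s)
ΔE_min = 1.048e-22 J = 654.026 μeV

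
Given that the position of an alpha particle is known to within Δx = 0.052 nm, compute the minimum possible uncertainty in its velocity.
152.606 m/s

Using the Heisenberg uncertainty principle and Δp = mΔv:
ΔxΔp ≥ ℏ/2
Δx(mΔv) ≥ ℏ/2

The minimum uncertainty in velocity is:
Δv_min = ℏ/(2mΔx)
Δv_min = (1.055e-34 J·s) / (2 × 6.645e-27 kg × 5.200e-11 m)
Δv_min = 1.526e+02 m/s = 152.606 m/s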